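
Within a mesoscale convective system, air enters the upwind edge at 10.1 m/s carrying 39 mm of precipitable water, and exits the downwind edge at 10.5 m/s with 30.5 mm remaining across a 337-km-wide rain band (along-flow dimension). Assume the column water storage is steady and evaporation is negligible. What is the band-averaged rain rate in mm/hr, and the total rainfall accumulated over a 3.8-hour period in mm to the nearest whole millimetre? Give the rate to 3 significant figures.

R ≈ 0.787 mm/hr; total ≈ 3 mm

Column moisture flux per unit crosswind length is F = V × PW.
Inflow: F_in = 10.1 × 39 = 393.9 mm·m/s
Outflow: F_out = 10.5 × 30.5 = 320.25 mm·m/s
Steady-state rate R = (F_in − F_out)/L = (393.9 − 320.25) / 337000 m = 2.185e-04 mm/s.
R = 2.185e-04 × 3600 = 0.787 mm/hr.
Over 3.8 h: total = 0.787 × 3.8 = 2.9906 ≈ 3 mm.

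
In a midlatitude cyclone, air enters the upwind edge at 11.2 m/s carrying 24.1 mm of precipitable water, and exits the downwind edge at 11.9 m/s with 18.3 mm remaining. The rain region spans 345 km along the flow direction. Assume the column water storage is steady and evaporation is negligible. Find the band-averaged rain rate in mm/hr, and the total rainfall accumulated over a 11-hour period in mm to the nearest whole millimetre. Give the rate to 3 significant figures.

Column moisture flux per unit crosswind length is F = V × PW.
Inflow: F_in = 11.2 × 24.1 = 269.92 mm·m/s
Outflow: F_out = 11.9 × 18.3 = 217.77 mm·m/s
Steady-state rate R = (F_in − F_out)/L = (269.92 − 217.77) / 345000 m = 1.512e-04 mm/s.
R = 1.512e-04 × 3600 = 0.544 mm/hr.
Over 11 h: total = 0.544 × 11 = 5.984 ≈ 6 mm.

R ≈ 0.544 mm/hr; total ≈ 6 mm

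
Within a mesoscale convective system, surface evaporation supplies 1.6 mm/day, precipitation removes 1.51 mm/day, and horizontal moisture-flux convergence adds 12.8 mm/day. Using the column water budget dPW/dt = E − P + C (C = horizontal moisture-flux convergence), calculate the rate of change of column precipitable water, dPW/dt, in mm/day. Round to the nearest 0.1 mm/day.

dPW/dt = E − P + C = 1.6 − 1.51 + (12.8) = 12.9 mm/day.

dPW/dt ≈ 12.9 mm/day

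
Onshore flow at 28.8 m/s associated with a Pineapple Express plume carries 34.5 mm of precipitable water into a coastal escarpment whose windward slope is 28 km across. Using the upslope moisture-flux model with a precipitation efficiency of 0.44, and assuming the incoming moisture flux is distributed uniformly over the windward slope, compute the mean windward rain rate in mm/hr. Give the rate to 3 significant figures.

Incoming column moisture flux per unit ridge length: F = V × PW = 28.8 × 34.5 = 993.6 mm·m/s.
Spread over the 28 km slope with efficiency ε = 0.44: R = ε·F/W = 0.44 × 993.6 / 28000 m = 1.561e-02 mm/s.
R = 1.561e-02 × 3600 = 56.2 mm/hr.

R ≈ 56.2 mm/hr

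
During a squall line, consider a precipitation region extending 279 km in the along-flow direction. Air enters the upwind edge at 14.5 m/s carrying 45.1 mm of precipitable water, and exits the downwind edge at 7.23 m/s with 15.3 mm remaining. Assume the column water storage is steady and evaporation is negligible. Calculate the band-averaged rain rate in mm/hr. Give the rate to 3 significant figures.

R ≈ 7.01 mm/hr

Column moisture flux per unit crosswind length is F = V × PW.
Inflow: F_in = 14.5 × 45.1 = 653.95 mm·m/s
Outflow: F_out = 7.23 × 15.3 = 110.619 mm·m/s
Steady-state rate R = (F_in − F_out)/L = (653.95 − 110.619) / 279000 m = 1.947e-03 mm/s.
R = 1.947e-03 × 3600 = 7.01 mm/hr.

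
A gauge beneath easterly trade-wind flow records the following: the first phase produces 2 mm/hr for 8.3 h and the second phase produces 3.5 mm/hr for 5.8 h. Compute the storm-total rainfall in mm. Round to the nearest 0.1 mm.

Total = Σ Rᵢ Δtᵢ = 2 × 8.3 + 3.5 × 5.8
      = 16.6 + 20.3 = 36.9 mm.

total ≈ 36.9 mm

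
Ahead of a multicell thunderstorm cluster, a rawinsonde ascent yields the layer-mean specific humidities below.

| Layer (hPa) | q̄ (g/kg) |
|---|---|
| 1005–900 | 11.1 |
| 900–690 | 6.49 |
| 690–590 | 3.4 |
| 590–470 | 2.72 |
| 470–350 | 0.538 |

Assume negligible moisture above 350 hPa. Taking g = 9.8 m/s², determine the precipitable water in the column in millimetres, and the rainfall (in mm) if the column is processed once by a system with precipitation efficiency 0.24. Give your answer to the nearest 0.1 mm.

Precipitable water is the column-integrated vapour mass per unit area: PW = (1/g) Σ q̄ Δp, with q in kg/kg and Δp in Pa (1 kg/m² of water = 1 mm).
Layer 1005–900 hPa: Δp = 105 hPa = 10500 Pa, q̄ = 0.0111 kg/kg → 0.0111 × 10500 / 9.8 = 11.89 mm
Layer 900–690 hPa: Δp = 210 hPa = 21000 Pa, q̄ = 0.00649 kg/kg → 0.00649 × 21000 / 9.8 = 13.91 mm
Layer 690–590 hPa: Δp = 100 hPa = 10000 Pa, q̄ = 0.0034 kg/kg → 0.0034 × 10000 / 9.8 = 3.47 mm
Layer 590–470 hPa: Δp = 120 hPa = 12000 Pa, q̄ = 0.00272 kg/kg → 0.00272 × 12000 / 9.8 = 3.33 mm
Layer 470–350 hPa: Δp = 120 hPa = 12000 Pa, q̄ = 0.000538 kg/kg → 0.000538 × 12000 / 9.8 = 0.66 mm
PW = 11.89 + 13.91 + 3.47 + 3.33 + 0.66 = 33.26 ≈ 33.3 mm.
Rainfall = ε × PW = 0.24 × 33.3 = 8.0 mm.

PW ≈ 33.3 mm; rainfall ≈ 8.0 mm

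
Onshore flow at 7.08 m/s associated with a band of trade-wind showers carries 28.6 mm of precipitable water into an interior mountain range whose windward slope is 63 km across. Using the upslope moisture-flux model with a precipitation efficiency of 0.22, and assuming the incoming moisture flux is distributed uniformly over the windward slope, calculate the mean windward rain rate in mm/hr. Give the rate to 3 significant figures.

R ≈ 2.55 mm/hr

Incoming column moisture flux per unit ridge length: F = V × PW = 7.08 × 28.6 = 202.488 mm·m/s.
Spread over the 63 km slope with efficiency ε = 0.22: R = ε·F/W = 0.22 × 202.488 / 63000 m = 7.071e-04 mm/s.
R = 7.071e-04 × 3600 = 2.55 mm/hr.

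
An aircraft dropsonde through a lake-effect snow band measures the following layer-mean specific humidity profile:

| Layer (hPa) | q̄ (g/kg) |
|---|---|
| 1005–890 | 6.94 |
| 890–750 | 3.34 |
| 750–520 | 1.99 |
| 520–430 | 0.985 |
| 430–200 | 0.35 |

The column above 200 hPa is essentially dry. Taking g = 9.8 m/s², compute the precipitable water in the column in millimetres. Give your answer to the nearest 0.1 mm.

Precipitable water is the column-integrated vapour mass per unit area: PW = (1/g) Σ q̄ Δp, with q in kg/kg and Δp in Pa (1 kg/m² of water = 1 mm).
Layer 1005–890 hPa: Δp = 115 hPa = 11500 Pa, q̄ = 0.00694 kg/kg → 0.00694 × 11500 / 9.8 = 8.14 mm
Layer 890–750 hPa: Δp = 140 hPa = 14000 Pa, q̄ = 0.00334 kg/kg → 0.00334 × 14000 / 9.8 = 4.77 mm
Layer 750–520 hPa: Δp = 230 hPa = 23000 Pa, q̄ = 0.00199 kg/kg → 0.00199 × 23000 / 9.8 = 4.67 mm
Layer 520–430 hPa: Δp = 90 hPa = 9000 Pa, q̄ = 0.000985 kg/kg → 0.000985 × 9000 / 9.8 = 0.90 mm
Layer 430–200 hPa: Δp = 230 hPa = 23000 Pa, q̄ = 0.00035 kg/kg → 0.00035 × 23000 / 9.8 = 0.82 mm
PW = 8.14 + 4.77 + 4.67 + 0.90 + 0.82 = 19.30 ≈ 19.3 mm.

PW ≈ 19.3 mm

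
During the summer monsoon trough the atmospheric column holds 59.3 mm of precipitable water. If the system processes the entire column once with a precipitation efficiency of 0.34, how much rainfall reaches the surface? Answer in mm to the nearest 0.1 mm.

Rainfall = ε × PW = 0.34 × 59.3 = 20.2 mm.

rainfall ≈ 20.2 mm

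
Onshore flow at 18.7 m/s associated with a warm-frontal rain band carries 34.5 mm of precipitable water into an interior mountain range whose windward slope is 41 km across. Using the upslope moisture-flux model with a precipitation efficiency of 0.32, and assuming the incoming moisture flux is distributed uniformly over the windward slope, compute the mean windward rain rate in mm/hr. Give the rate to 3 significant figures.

R ≈ 18.1 mm/hr

Incoming column moisture flux per unit ridge length: F = V × PW = 18.7 × 34.5 = 645.15 mm·m/s.
Spread over the 41 km slope with efficiency ε = 0.32: R = ε·F/W = 0.32 × 645.15 / 41000 m = 5.035e-03 mm/s.
R = 5.035e-03 × 3600 = 18.1 mm/hr.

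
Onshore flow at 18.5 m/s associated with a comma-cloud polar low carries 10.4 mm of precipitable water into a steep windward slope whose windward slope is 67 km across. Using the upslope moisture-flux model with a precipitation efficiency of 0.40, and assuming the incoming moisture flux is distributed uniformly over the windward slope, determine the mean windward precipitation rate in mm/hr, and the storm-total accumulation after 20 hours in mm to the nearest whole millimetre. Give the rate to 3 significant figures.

Incoming column moisture flux per unit ridge length: F = V × PW = 18.5 × 10.4 = 192.4 mm·m/s.
Spread over the 67 km slope with efficiency ε = 0.40: R = ε·F/W = 0.40 × 192.4 / 67000 m = 1.149e-03 mm/s.
R = 1.149e-03 × 3600 = 4.14 mm/hr.
Over 20 h: total = 4.14 × 20 = 82.8 ≈ 83 mm.

R ≈ 4.14 mm/hr; total ≈ 83 mm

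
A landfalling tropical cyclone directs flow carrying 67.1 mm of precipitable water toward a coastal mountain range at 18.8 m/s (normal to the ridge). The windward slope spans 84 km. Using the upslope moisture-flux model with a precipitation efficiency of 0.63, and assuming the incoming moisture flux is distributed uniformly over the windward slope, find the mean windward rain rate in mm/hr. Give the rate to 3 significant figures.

R ≈ 34.1 mm/hr

Incoming column moisture flux per unit ridge length: F = V × PW = 18.8 × 67.1 = 1261.48 mm·m/s.
Spread over the 84 km slope with efficiency ε = 0.63: R = ε·F/W = 0.63 × 1261.48 / 84000 m = 9.461e-03 mm/s.
R = 9.461e-03 × 3600 = 34.1 mm/hr.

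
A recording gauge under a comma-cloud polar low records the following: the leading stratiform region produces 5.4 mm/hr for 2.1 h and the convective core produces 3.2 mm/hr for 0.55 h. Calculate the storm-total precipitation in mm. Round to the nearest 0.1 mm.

Total = Σ Rᵢ Δtᵢ = 5.4 × 2.1 + 3.2 × 0.55
      = 11.34 + 1.76 = 13.1 mm.

total ≈ 13.1 mm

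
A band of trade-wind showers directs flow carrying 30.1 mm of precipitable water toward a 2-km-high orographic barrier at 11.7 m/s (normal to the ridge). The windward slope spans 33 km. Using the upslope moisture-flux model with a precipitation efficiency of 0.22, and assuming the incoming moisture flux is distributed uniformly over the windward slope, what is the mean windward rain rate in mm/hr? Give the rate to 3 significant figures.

R ≈ 8.45 mm/hr

Incoming column moisture flux per unit ridge length: F = V × PW = 11.7 × 30.1 = 352.17 mm·m/s.
Spread over the 33 km slope with efficiency ε = 0.22: R = ε·F/W = 0.22 × 352.17 / 33000 m = 2.348e-03 mm/s.
R = 2.348e-03 × 3600 = 8.45 mm/hr.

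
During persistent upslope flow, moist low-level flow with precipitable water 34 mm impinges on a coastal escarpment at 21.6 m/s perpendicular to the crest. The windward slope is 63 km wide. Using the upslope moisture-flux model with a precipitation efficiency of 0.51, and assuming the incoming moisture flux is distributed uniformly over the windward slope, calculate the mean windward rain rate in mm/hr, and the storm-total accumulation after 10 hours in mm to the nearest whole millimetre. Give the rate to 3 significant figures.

Incoming column moisture flux per unit ridge length: F = V × PW = 21.6 × 34 = 734.4 mm·m/s.
Spread over the 63 km slope with efficiency ε = 0.51: R = ε·F/W = 0.51 × 734.4 / 63000 m = 5.945e-03 mm/s.
R = 5.945e-03 × 3600 = 21.4 mm/hr.
Over 10 h: total = 21.4 × 10 = 214 mm.

R ≈ 21.4 mm/hr; total ≈ 214 mm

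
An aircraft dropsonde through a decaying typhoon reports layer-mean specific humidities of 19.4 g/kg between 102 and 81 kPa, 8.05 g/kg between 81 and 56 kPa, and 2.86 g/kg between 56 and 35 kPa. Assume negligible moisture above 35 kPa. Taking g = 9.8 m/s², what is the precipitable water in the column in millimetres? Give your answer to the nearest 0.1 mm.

PW ≈ 68.2 mm

Precipitable water is the column-integrated vapour mass per unit area: PW = (1/g) Σ q̄ Δp, with q in kg/kg and Δp in Pa (1 kg/m² of water = 1 mm).
Layer 102–81 kPa: Δp = 210 hPa = 21000 Pa, q̄ = 0.0194 kg/kg → 0.0194 × 21000 / 9.8 = 41.57 mm
Layer 81–56 kPa: Δp = 250 hPa = 25000 Pa, q̄ = 0.00805 kg/kg → 0.00805 × 25000 / 9.8 = 20.54 mm
Layer 56–35 kPa: Δp = 210 hPa = 21000 Pa, q̄ = 0.00286 kg/kg → 0.00286 × 21000 / 9.8 = 6.13 mm
PW = 41.57 + 20.54 + 6.13 = 68.24 ≈ 68.2 mm.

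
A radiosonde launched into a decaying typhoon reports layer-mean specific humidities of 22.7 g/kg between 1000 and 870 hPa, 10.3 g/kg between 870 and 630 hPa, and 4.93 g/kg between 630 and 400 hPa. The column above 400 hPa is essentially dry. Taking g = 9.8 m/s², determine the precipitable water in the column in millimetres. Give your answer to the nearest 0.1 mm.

Precipitable water is the column-integrated vapour mass per unit area: PW = (1/g) Σ q̄ Δp, with q in kg/kg and Δp in Pa (1 kg/m² of water = 1 mm).
Layer 1000–870 hPa: Δp = 130 hPa = 13000 Pa, q̄ = 0.0227 kg/kg → 0.0227 × 13000 / 9.8 = 30.11 mm
Layer 870–630 hPa: Δp = 240 hPa = 24000 Pa, q̄ = 0.0103 kg/kg → 0.0103 × 24000 / 9.8 = 25.22 mm
Layer 630–400 hPa: Δp = 230 hPa = 23000 Pa, q̄ = 0.00493 kg/kg → 0.00493 × 23000 / 9.8 = 11.57 mm
PW = 30.11 + 25.22 + 11.57 = 66.90 ≈ 66.9 mm.

PW ≈ 66.9 mm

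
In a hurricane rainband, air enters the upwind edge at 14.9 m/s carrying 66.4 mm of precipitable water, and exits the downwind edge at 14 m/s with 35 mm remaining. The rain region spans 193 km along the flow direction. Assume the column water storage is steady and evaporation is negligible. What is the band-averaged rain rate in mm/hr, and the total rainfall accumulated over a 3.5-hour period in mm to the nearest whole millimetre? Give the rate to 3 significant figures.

R ≈ 9.31 mm/hr; total ≈ 33 mm

Column moisture flux per unit crosswind length is F = V × PW.
Inflow: F_in = 14.9 × 66.4 = 989.36 mm·m/s
Outflow: F_out = 14 × 35 = 490 mm·m/s
Steady-state rate R = (F_in − F_out)/L = (989.36 − 490) / 193000 m = 2.587e-03 mm/s.
R = 2.587e-03 × 3600 = 9.31 mm/hr.
Over 3.5 h: total = 9.31 × 3.5 = 32.585 ≈ 33 mm.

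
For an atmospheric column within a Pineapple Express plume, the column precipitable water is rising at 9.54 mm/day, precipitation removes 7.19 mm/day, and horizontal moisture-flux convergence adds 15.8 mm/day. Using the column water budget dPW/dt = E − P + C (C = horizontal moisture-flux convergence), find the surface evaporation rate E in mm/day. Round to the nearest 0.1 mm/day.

dPW/dt = +9.54 mm/day.
E = dPW/dt + P − C = (+9.54) + 7.19 − (15.8) = 0.9 mm/day.

E ≈ 0.9 mm/day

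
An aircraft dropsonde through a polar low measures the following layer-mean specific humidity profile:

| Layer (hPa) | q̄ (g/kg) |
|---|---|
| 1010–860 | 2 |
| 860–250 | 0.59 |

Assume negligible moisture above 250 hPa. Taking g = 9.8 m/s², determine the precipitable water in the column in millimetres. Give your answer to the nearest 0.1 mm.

PW ≈ 6.7 mm

Precipitable water is the column-integrated vapour mass per unit area: PW = (1/g) Σ q̄ Δp, with q in kg/kg and Δp in Pa (1 kg/m² of water = 1 mm).
Layer 1010–860 hPa: Δp = 150 hPa = 15000 Pa, q̄ = 0.002 kg/kg → 0.002 × 15000 / 9.8 = 3.06 mm
Layer 860–250 hPa: Δp = 610 hPa = 61000 Pa, q̄ = 0.00059 kg/kg → 0.00059 × 61000 / 9.8 = 3.67 mm
PW = 3.06 + 3.67 = 6.73 ≈ 6.7 mm.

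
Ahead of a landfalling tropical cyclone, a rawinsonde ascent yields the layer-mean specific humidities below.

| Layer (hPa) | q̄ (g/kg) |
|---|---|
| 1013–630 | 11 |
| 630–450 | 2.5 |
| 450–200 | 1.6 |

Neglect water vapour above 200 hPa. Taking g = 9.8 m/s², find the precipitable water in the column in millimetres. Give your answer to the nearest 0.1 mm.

Precipitable water is the column-integrated vapour mass per unit area: PW = (1/g) Σ q̄ Δp, with q in kg/kg and Δp in Pa (1 kg/m² of water = 1 mm).
Layer 1013–630 hPa: Δp = 383 hPa = 38300 Pa, q̄ = 0.011 kg/kg → 0.011 × 38300 / 9.8 = 42.99 mm
Layer 630–450 hPa: Δp = 180 hPa = 18000 Pa, q̄ = 0.0025 kg/kg → 0.0025 × 18000 / 9.8 = 4.59 mm
Layer 450–200 hPa: Δp = 250 hPa = 25000 Pa, q̄ = 0.0016 kg/kg → 0.0016 × 25000 / 9.8 = 4.08 mm
PW = 42.99 + 4.59 + 4.08 = 51.66 ≈ 51.7 mm.

PW ≈ 51.7 mm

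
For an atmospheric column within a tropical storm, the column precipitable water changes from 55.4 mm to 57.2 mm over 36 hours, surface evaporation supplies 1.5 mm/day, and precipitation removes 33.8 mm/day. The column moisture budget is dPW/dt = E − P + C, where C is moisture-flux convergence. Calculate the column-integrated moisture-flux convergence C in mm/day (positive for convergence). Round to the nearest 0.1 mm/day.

C ≈ 33.5 mm/day

dPW/dt = (57.2 − 55.4) mm / (36/24 day) = +1.200 mm/day.
C = dPW/dt − E + P = (+1.200) − 1.5 + 33.8 = 33.5 mm/day.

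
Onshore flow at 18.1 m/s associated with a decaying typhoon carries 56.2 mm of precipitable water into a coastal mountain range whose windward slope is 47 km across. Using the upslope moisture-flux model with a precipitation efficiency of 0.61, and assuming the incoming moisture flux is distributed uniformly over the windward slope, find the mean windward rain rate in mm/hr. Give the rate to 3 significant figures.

Incoming column moisture flux per unit ridge length: F = V × PW = 18.1 × 56.2 = 1017.22 mm·m/s.
Spread over the 47 km slope with efficiency ε = 0.61: R = ε·F/W = 0.61 × 1017.22 / 47000 m = 1.320e-02 mm/s.
R = 1.320e-02 × 3600 = 47.5 mm/hr.

R ≈ 47.5 mm/hr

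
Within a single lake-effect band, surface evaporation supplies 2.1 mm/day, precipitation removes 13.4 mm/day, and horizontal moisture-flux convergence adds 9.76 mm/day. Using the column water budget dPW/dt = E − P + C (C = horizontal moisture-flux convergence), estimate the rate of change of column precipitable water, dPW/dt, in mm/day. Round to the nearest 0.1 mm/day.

dPW/dt ≈ -1.5 mm/day

dPW/dt = E − P + C = 2.1 − 13.4 + (9.76) = -1.5 mm/day.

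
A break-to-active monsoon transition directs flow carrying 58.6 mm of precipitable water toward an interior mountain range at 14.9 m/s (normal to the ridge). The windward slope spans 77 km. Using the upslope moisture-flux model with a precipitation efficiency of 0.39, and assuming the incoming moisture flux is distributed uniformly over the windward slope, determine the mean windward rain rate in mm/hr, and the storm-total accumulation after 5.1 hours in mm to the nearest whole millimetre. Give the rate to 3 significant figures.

R ≈ 15.9 mm/hr; total ≈ 81 mm

Incoming column moisture flux per unit ridge length: F = V × PW = 14.9 × 58.6 = 873.14 mm·m/s.
Spread over the 77 km slope with efficiency ε = 0.39: R = ε·F/W = 0.39 × 873.14 / 77000 m = 4.422e-03 mm/s.
R = 4.422e-03 × 3600 = 15.9 mm/hr.
Over 5.1 h: total = 15.9 × 5.1 = 81.09 ≈ 81 mm.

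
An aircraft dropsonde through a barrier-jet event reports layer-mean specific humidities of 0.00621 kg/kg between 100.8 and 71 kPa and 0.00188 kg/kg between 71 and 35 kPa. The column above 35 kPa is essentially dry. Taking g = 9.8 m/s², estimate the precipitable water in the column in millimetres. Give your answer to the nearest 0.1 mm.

Precipitable water is the column-integrated vapour mass per unit area: PW = (1/g) Σ q̄ Δp, with q in kg/kg and Δp in Pa (1 kg/m² of water = 1 mm).
Layer 100.8–71 kPa: Δp = 298 hPa = 29800 Pa, q̄ = 0.00621 kg/kg → 0.00621 × 29800 / 9.8 = 18.88 mm
Layer 71–35 kPa: Δp = 360 hPa = 36000 Pa, q̄ = 0.00188 kg/kg → 0.00188 × 36000 / 9.8 = 6.91 mm
PW = 18.88 + 6.91 = 25.79 ≈ 25.8 mm.

PW ≈ 25.8 mm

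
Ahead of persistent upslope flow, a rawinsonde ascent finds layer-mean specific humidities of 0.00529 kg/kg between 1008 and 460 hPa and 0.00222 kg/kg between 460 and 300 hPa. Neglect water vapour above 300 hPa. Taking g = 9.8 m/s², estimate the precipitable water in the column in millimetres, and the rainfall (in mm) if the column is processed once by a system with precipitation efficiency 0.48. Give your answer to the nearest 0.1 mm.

Precipitable water is the column-integrated vapour mass per unit area: PW = (1/g) Σ q̄ Δp, with q in kg/kg and Δp in Pa (1 kg/m² of water = 1 mm).
Layer 1008–460 hPa: Δp = 548 hPa = 54800 Pa, q̄ = 0.00529 kg/kg → 0.00529 × 54800 / 9.8 = 29.58 mm
Layer 460–300 hPa: Δp = 160 hPa = 16000 Pa, q̄ = 0.00222 kg/kg → 0.00222 × 16000 / 9.8 = 3.62 mm
PW = 29.58 + 3.62 = 33.20 ≈ 33.2 mm.
Rainfall = ε × PW = 0.48 × 33.2 = 15.9 mm.

PW ≈ 33.2 mm; rainfall ≈ 15.9 mm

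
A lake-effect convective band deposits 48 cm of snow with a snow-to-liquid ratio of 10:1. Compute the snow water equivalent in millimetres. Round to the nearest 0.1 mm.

SWE = snow depth / ratio = 48 cm / 10 = 4.800 cm = 48.0 mm.

SWE ≈ 48.0 mm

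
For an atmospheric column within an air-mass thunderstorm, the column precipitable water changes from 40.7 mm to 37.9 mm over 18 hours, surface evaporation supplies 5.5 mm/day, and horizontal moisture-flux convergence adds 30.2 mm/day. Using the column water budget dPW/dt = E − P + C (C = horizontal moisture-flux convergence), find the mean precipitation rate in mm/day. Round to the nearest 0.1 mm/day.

dPW/dt = (37.9 − 40.7) mm / (18/24 day) = -3.733 mm/day.
P = E + C − dPW/dt = 5.5 + (30.2) − (-3.733) = 39.4 mm/day.

P ≈ 39.4 mm/day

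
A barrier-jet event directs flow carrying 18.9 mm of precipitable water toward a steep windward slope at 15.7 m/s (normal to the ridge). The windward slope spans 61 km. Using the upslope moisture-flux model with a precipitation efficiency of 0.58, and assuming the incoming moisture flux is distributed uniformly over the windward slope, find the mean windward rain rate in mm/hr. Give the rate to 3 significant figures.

R ≈ 10.2 mm/hr

Incoming column moisture flux per unit ridge length: F = V × PW = 15.7 × 18.9 = 296.73 mm·m/s.
Spread over the 61 km slope with efficiency ε = 0.58: R = ε·F/W = 0.58 × 296.73 / 61000 m = 2.821e-03 mm/s.
R = 2.821e-03 × 3600 = 10.2 mm/hr.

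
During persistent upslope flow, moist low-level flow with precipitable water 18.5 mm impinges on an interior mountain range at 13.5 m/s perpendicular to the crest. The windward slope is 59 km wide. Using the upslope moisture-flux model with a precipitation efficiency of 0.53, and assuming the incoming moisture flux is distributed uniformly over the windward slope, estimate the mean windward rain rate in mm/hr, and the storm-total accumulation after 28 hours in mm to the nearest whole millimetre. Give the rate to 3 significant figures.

R ≈ 8.08 mm/hr; total ≈ 226 mm

Incoming column moisture flux per unit ridge length: F = V × PW = 13.5 × 18.5 = 249.75 mm·m/s.
Spread over the 59 km slope with efficiency ε = 0.53: R = ε·F/W = 0.53 × 249.75 / 59000 m = 2.244e-03 mm/s.
R = 2.244e-03 × 3600 = 8.08 mm/hr.
Over 28 h: total = 8.08 × 28 = 226.24 ≈ 226 mm.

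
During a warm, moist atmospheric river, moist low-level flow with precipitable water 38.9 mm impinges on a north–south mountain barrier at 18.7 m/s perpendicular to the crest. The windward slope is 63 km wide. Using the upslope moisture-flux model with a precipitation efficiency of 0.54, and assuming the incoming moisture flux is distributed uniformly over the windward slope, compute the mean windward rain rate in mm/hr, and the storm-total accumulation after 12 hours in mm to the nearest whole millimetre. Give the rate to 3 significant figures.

Incoming column moisture flux per unit ridge length: F = V × PW = 18.7 × 38.9 = 727.43 mm·m/s.
Spread over the 63 km slope with efficiency ε = 0.54: R = ε·F/W = 0.54 × 727.43 / 63000 m = 6.235e-03 mm/s.
R = 6.235e-03 × 3600 = 22.4 mm/hr.
Over 12 h: total = 22.4 × 12 = 268.8 ≈ 269 mm.

R ≈ 22.4 mm/hr; total ≈ 269 mm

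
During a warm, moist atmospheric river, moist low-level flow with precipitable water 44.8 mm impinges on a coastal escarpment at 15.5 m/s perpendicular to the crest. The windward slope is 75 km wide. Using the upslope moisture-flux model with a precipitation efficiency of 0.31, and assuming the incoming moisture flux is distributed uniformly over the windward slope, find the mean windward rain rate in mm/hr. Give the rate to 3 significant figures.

R ≈ 10.3 mm/hr

Incoming column moisture flux per unit ridge length: F = V × PW = 15.5 × 44.8 = 694.4 mm·m/s.
Spread over the 75 km slope with efficiency ε = 0.31: R = ε·F/W = 0.31 × 694.4 / 75000 m = 2.870e-03 mm/s.
R = 2.870e-03 × 3600 = 10.3 mm/hr.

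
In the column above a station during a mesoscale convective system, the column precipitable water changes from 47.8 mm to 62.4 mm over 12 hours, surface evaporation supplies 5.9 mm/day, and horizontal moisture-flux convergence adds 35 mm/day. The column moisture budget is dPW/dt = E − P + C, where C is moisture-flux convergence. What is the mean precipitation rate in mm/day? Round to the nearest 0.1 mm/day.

P ≈ 11.7 mm/day

dPW/dt = (62.4 − 47.8) mm / (12/24 day) = +29.200 mm/day.
P = E + C − dPW/dt = 5.9 + (35) − (+29.200) = 11.7 mm/day.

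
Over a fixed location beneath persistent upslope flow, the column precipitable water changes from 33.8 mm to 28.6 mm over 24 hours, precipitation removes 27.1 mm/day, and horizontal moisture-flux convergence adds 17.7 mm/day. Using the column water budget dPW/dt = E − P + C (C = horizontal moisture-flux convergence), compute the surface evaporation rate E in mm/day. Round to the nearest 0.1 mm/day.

dPW/dt = (28.6 − 33.8) mm / (24/24 day) = -5.200 mm/day.
E = dPW/dt + P − C = (-5.200) + 27.1 − (17.7) = 4.2 mm/day.

E ≈ 4.2 mm/day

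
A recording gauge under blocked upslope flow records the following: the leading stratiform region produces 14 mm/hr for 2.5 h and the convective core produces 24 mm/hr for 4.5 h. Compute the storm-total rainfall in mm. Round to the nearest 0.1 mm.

total ≈ 143.0 mm

Total = Σ Rᵢ Δtᵢ = 14 × 2.5 + 24 × 4.5
      = 35 + 108 = 143.0 mm.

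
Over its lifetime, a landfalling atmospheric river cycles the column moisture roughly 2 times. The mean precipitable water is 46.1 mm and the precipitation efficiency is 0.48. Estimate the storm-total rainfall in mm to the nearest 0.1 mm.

rainfall ≈ 44.3 mm

Each cycle deposits ε × PW = 0.48 × 46.1 = 22.128 mm.
Over 2 cycles: 2 × 22.128 = 44.3 mm.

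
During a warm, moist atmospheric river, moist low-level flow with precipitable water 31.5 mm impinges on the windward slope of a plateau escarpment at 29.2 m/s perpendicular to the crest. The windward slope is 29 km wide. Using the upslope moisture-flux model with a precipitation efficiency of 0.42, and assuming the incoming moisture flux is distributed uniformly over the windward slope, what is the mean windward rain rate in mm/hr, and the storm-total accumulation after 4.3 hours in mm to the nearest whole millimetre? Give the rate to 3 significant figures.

R ≈ 48.0 mm/hr; total ≈ 206 mm

Incoming column moisture flux per unit ridge length: F = V × PW = 29.2 × 31.5 = 919.8 mm·m/s.
Spread over the 29 km slope with efficiency ε = 0.42: R = ε·F/W = 0.42 × 919.8 / 29000 m = 1.332e-02 mm/s.
R = 1.332e-02 × 3600 = 48.0 mm/hr.
Over 4.3 h: total = 48.0 × 4.3 = 206.4 ≈ 206 mm.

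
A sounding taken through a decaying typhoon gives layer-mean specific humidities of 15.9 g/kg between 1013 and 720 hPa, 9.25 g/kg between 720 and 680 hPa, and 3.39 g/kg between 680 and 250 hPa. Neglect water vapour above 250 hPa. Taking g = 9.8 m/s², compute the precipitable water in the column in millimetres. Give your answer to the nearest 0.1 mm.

Precipitable water is the column-integrated vapour mass per unit area: PW = (1/g) Σ q̄ Δp, with q in kg/kg and Δp in Pa (1 kg/m² of water = 1 mm).
Layer 1013–720 hPa: Δp = 293 hPa = 29300 Pa, q̄ = 0.0159 kg/kg → 0.0159 × 29300 / 9.8 = 47.54 mm
Layer 720–680 hPa: Δp = 40 hPa = 4000 Pa, q̄ = 0.00925 kg/kg → 0.00925 × 4000 / 9.8 = 3.78 mm
Layer 680–250 hPa: Δp = 430 hPa = 43000 Pa, q̄ = 0.00339 kg/kg → 0.00339 × 43000 / 9.8 = 14.87 mm
PW = 47.54 + 3.78 + 14.87 = 66.19 ≈ 66.2 mm.

PW ≈ 66.2 mm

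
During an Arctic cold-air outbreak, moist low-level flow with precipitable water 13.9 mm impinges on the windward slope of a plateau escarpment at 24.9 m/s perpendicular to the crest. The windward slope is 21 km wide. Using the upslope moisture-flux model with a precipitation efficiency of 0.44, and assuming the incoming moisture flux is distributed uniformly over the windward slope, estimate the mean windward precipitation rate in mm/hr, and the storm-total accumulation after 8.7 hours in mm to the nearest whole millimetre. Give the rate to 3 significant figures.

Incoming column moisture flux per unit ridge length: F = V × PW = 24.9 × 13.9 = 346.11 mm·m/s.
Spread over the 21 km slope with efficiency ε = 0.44: R = ε·F/W = 0.44 × 346.11 / 21000 m = 7.252e-03 mm/s.
R = 7.252e-03 × 3600 = 26.1 mm/hr.
Over 8.7 h: total = 26.1 × 8.7 = 227.07 ≈ 227 mm.

R ≈ 26.1 mm/hr; total ≈ 227 mm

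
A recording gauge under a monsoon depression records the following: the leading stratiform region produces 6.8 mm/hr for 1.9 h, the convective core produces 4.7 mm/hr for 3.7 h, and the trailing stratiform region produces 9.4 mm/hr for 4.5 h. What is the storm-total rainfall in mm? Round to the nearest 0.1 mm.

Total = Σ Rᵢ Δtᵢ = 6.8 × 1.9 + 4.7 × 3.7 + 9.4 × 4.5
      = 12.92 + 17.39 + 42.3 = 72.6 mm.

total ≈ 72.6 mm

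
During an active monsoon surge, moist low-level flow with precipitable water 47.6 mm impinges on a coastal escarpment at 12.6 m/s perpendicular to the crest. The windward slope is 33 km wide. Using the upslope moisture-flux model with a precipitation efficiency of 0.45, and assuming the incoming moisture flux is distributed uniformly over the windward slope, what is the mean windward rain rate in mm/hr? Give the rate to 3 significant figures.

R ≈ 29.4 mm/hr

Incoming column moisture flux per unit ridge length: F = V × PW = 12.6 × 47.6 = 599.76 mm·m/s.
Spread over the 33 km slope with efficiency ε = 0.45: R = ε·F/W = 0.45 × 599.76 / 33000 m = 8.179e-03 mm/s.
R = 8.179e-03 × 3600 = 29.4 mm/hr.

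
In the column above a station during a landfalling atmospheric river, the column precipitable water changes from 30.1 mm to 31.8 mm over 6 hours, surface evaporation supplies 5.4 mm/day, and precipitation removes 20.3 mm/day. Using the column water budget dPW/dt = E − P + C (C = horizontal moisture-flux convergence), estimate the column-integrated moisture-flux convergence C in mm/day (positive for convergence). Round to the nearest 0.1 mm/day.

dPW/dt = (31.8 − 30.1) mm / (6/24 day) = +6.800 mm/day.
C = dPW/dt − E + P = (+6.800) − 5.4 + 20.3 = 21.7 mm/day.

C ≈ 21.7 mm/day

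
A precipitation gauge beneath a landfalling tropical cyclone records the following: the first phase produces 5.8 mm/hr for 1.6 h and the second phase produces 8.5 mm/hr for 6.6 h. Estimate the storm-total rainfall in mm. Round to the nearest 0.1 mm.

Total = Σ Rᵢ Δtᵢ = 5.8 × 1.6 + 8.5 × 6.6
      = 9.28 + 56.1 = 65.4 mm.

total ≈ 65.4 mm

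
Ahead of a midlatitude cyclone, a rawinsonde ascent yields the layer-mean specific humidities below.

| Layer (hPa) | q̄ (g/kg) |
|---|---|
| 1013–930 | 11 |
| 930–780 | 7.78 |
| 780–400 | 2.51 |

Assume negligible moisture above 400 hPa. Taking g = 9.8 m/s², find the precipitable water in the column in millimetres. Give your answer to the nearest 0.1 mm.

Precipitable water is the column-integrated vapour mass per unit area: PW = (1/g) Σ q̄ Δp, with q in kg/kg and Δp in Pa (1 kg/m² of water = 1 mm).
Layer 1013–930 hPa: Δp = 83 hPa = 8300 Pa, q̄ = 0.011 kg/kg → 0.011 × 8300 / 9.8 = 9.32 mm
Layer 930–780 hPa: Δp = 150 hPa = 15000 Pa, q̄ = 0.00778 kg/kg → 0.00778 × 15000 / 9.8 = 11.91 mm
Layer 780–400 hPa: Δp = 380 hPa = 38000 Pa, q̄ = 0.00251 kg/kg → 0.00251 × 38000 / 9.8 = 9.73 mm
PW = 9.32 + 11.91 + 9.73 = 30.96 ≈ 31.0 mm.

PW ≈ 31.0 mm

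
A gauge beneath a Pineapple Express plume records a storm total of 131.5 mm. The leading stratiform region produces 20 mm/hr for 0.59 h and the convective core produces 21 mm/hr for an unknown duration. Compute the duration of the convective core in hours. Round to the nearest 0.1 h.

duration ≈ 5.7 h

Known phases: 20 × 0.59 = 11.8 mm.
Remaining depth = 131.5 − 11.8 = 119.7 mm.
Duration = 119.7 / 21 = 5.7 h.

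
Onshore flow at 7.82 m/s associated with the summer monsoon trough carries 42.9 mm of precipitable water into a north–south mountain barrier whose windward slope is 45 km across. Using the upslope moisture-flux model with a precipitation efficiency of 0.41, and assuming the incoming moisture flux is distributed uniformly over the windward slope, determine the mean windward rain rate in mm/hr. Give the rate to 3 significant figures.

Incoming column moisture flux per unit ridge length: F = V × PW = 7.82 × 42.9 = 335.478 mm·m/s.
Spread over the 45 km slope with efficiency ε = 0.41: R = ε·F/W = 0.41 × 335.478 / 45000 m = 3.057e-03 mm/s.
R = 3.057e-03 × 3600 = 11.0 mm/hr.

R ≈ 11.0 mm/hr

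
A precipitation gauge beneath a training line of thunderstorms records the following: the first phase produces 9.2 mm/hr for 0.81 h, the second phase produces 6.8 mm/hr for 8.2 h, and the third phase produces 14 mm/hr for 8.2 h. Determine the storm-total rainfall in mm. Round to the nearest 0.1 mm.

Total = Σ Rᵢ Δtᵢ = 9.2 × 0.81 + 6.8 × 8.2 + 14 × 8.2
      = 7.452 + 55.76 + 114.8 = 178.0 mm.

total ≈ 178.0 mm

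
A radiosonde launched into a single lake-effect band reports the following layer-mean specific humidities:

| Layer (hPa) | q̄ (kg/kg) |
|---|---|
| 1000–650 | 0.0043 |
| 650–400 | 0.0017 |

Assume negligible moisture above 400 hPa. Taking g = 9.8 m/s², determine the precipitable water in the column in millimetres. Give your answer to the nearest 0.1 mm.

PW ≈ 19.7 mm

Precipitable water is the column-integrated vapour mass per unit area: PW = (1/g) Σ q̄ Δp, with q in kg/kg and Δp in Pa (1 kg/m² of water = 1 mm).
Layer 1000–650 hPa: Δp = 350 hPa = 35000 Pa, q̄ = 0.0043 kg/kg → 0.0043 × 35000 / 9.8 = 15.36 mm
Layer 650–400 hPa: Δp = 250 hPa = 25000 Pa, q̄ = 0.0017 kg/kg → 0.0017 × 25000 / 9.8 = 4.34 mm
PW = 15.36 + 4.34 = 19.70 ≈ 19.7 mm.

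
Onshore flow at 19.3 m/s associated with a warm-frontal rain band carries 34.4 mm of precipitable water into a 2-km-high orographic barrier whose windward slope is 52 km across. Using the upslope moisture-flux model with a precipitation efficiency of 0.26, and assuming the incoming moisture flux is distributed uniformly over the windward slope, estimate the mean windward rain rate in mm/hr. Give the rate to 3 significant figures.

R ≈ 12.0 mm/hr

Incoming column moisture flux per unit ridge length: F = V × PW = 19.3 × 34.4 = 663.92 mm·m/s.
Spread over the 52 km slope with efficiency ε = 0.26: R = ε·F/W = 0.26 × 663.92 / 52000 m = 3.320e-03 mm/s.
R = 3.320e-03 × 3600 = 12.0 mm/hr.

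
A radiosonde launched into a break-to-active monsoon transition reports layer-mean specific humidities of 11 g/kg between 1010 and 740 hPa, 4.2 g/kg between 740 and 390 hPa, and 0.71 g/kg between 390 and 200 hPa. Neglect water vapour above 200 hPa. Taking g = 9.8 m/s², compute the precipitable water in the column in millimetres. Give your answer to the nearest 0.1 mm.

Precipitable water is the column-integrated vapour mass per unit area: PW = (1/g) Σ q̄ Δp, with q in kg/kg and Δp in Pa (1 kg/m² of water = 1 mm).
Layer 1010–740 hPa: Δp = 270 hPa = 27000 Pa, q̄ = 0.011 kg/kg → 0.011 × 27000 / 9.8 = 30.31 mm
Layer 740–390 hPa: Δp = 350 hPa = 35000 Pa, q̄ = 0.0042 kg/kg → 0.0042 × 35000 / 9.8 = 15.00 mm
Layer 390–200 hPa: Δp = 190 hPa = 19000 Pa, q̄ = 0.00071 kg/kg → 0.00071 × 19000 / 9.8 = 1.38 mm
PW = 30.31 + 15.00 + 1.38 = 46.69 ≈ 46.7 mm.

PW ≈ 46.7 mm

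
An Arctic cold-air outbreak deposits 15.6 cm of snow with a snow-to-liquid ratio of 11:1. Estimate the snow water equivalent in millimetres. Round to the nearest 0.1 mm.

SWE = snow depth / ratio = 15.6 cm / 11 = 1.418 cm = 14.2 mm.

SWE ≈ 14.2 mm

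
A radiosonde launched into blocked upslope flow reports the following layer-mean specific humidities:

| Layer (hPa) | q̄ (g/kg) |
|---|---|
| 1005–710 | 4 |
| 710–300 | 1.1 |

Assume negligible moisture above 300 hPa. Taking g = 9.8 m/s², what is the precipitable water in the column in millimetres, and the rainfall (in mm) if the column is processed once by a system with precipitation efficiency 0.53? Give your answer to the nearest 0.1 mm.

PW ≈ 16.6 mm; rainfall ≈ 8.8 mm

Precipitable water is the column-integrated vapour mass per unit area: PW = (1/g) Σ q̄ Δp, with q in kg/kg and Δp in Pa (1 kg/m² of water = 1 mm).
Layer 1005–710 hPa: Δp = 295 hPa = 29500 Pa, q̄ = 0.004 kg/kg → 0.004 × 29500 / 9.8 = 12.04 mm
Layer 710–300 hPa: Δp = 410 hPa = 41000 Pa, q̄ = 0.0011 kg/kg → 0.0011 × 41000 / 9.8 = 4.60 mm
PW = 12.04 + 4.60 = 16.64 ≈ 16.6 mm.
Rainfall = ε × PW = 0.53 × 16.6 = 8.8 mm.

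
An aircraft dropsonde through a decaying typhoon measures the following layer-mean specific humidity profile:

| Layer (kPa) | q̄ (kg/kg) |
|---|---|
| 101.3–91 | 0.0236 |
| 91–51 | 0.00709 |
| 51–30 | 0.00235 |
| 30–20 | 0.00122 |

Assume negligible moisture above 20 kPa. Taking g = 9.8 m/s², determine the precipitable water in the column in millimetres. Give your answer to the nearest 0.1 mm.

PW ≈ 60.0 mm

Precipitable water is the column-integrated vapour mass per unit area: PW = (1/g) Σ q̄ Δp, with q in kg/kg and Δp in Pa (1 kg/m² of water = 1 mm).
Layer 101.3–91 kPa: Δp = 103 hPa = 10300 Pa, q̄ = 0.0236 kg/kg → 0.0236 × 10300 / 9.8 = 24.80 mm
Layer 91–51 kPa: Δp = 400 hPa = 40000 Pa, q̄ = 0.00709 kg/kg → 0.00709 × 40000 / 9.8 = 28.94 mm
Layer 51–30 kPa: Δp = 210 hPa = 21000 Pa, q̄ = 0.00235 kg/kg → 0.00235 × 21000 / 9.8 = 5.04 mm
Layer 30–20 kPa: Δp = 100 hPa = 10000 Pa, q̄ = 0.00122 kg/kg → 0.00122 × 10000 / 9.8 = 1.24 mm
PW = 24.80 + 28.94 + 5.04 + 1.24 = 60.02 ≈ 60.0 mm.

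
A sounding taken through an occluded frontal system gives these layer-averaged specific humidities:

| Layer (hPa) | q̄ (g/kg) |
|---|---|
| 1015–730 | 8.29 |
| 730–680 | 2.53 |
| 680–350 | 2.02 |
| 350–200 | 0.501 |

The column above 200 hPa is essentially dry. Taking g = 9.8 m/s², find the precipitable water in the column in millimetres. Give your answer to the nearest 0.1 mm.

Precipitable water is the column-integrated vapour mass per unit area: PW = (1/g) Σ q̄ Δp, with q in kg/kg and Δp in Pa (1 kg/m² of water = 1 mm).
Layer 1015–730 hPa: Δp = 285 hPa = 28500 Pa, q̄ = 0.00829 kg/kg → 0.00829 × 28500 / 9.8 = 24.11 mm
Layer 730–680 hPa: Δp = 50 hPa = 5000 Pa, q̄ = 0.00253 kg/kg → 0.00253 × 5000 / 9.8 = 1.29 mm
Layer 680–350 hPa: Δp = 330 hPa = 33000 Pa, q̄ = 0.00202 kg/kg → 0.00202 × 33000 / 9.8 = 6.80 mm
Layer 350–200 hPa: Δp = 150 hPa = 15000 Pa, q̄ = 0.000501 kg/kg → 0.000501 × 15000 / 9.8 = 0.77 mm
PW = 24.11 + 1.29 + 6.80 + 0.77 = 32.97 ≈ 33.0 mm.

PW ≈ 33.0 mm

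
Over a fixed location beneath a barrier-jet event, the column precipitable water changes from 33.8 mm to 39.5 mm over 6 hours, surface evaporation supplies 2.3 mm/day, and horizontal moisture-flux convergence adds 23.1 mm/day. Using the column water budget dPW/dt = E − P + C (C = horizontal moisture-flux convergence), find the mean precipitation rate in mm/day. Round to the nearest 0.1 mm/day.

P ≈ 2.6 mm/day

dPW/dt = (39.5 − 33.8) mm / (6/24 day) = +22.800 mm/day.
P = E + C − dPW/dt = 2.3 + (23.1) − (+22.800) = 2.6 mm/day.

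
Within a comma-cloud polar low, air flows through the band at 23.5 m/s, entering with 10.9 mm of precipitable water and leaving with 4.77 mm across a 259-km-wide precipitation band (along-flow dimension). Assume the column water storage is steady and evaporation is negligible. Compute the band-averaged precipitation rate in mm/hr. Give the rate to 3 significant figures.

R ≈ 2.00 mm/hr

Column moisture flux per unit crosswind length is F = V × PW.
Inflow: F_in = 23.5 × 10.9 = 256.15 mm·m/s
Outflow: F_out = 23.5 × 4.77 = 112.095 mm·m/s
Steady-state rate R = (F_in − F_out)/L = (256.15 − 112.095) / 259000 m = 5.562e-04 mm/s.
R = 5.562e-04 × 3600 = 2.00 mm/hr.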